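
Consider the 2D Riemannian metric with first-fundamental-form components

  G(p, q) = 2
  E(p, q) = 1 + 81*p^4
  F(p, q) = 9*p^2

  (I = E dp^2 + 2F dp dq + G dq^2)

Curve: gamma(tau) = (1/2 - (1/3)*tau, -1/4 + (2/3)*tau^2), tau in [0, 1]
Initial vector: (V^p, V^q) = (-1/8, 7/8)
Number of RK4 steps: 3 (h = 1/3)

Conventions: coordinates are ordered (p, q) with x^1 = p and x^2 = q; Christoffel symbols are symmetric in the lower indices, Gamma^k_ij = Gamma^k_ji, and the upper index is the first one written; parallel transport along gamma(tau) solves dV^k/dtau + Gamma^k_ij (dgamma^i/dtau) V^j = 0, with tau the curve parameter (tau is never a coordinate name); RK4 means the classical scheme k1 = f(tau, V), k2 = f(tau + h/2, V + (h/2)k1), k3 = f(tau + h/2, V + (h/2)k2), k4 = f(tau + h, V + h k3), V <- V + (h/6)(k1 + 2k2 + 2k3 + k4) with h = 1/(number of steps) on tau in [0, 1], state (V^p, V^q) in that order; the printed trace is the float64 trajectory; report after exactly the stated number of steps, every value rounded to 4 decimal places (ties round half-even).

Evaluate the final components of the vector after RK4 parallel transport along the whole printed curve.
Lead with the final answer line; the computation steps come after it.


Answer: V^p = -0.2313, V^q = 0.7633

gamma'(tau) = (-1/3, (4/3)*tau); f(tau, V)^k = -Gamma^k_ij(gamma(tau)) gamma'^i(tau) V^j; h = 1/3; intermediate values shown to 6 dp
curve data and Christoffel symbols at the stage parameters:
  tau = 0.000000: gamma = (0.500000, -0.250000), gamma' = (-0.333333, 0.000000); Gamma_ppp = 2.867257, Gamma_ppq = 0.000000, Gamma_pqq = 0.000000, Gamma_qpp = 1.274336, Gamma_qpq = 0.000000, Gamma_qqq = 0.000000
  tau = 0.166667: gamma = (0.444444, -0.231481), gamma' = (-0.333333, 0.222222); Gamma_ppp = 2.755981, Gamma_ppq = 0.000000, Gamma_pqq = 0.000000, Gamma_qpp = 1.550239, Gamma_qpq = 0.000000, Gamma_qqq = 0.000000
  tau = 0.333333: gamma = (0.388889, -0.175926), gamma' = (-0.333333, 0.444444); Gamma_ppp = 2.473062, Gamma_ppq = 0.000000, Gamma_pqq = 0.000000, Gamma_qpp = 1.816944, Gamma_qpq = 0.000000, Gamma_qqq = 0.000000
  tau = 0.500000: gamma = (0.333333, -0.083333), gamma' = (-0.333333, 0.666667); Gamma_ppp = 2.000000, Gamma_ppq = 0.000000, Gamma_pqq = 0.000000, Gamma_qpp = 2.000000, Gamma_qpq = 0.000000, Gamma_qqq = 0.000000
  tau = 0.666667: gamma = (0.277778, 0.046296), gamma' = (-0.333333, 0.888889); Gamma_ppp = 1.398819, Gamma_ppq = 0.000000, Gamma_pqq = 0.000000, Gamma_qpp = 2.014299, Gamma_qpq = 0.000000, Gamma_qqq = 0.000000
  tau = 0.833333: gamma = (0.222222, 0.212963), gamma' = (-0.333333, 1.111111); Gamma_ppp = 0.808989, Gamma_ppq = 0.000000, Gamma_pqq = 0.000000, Gamma_qpp = 1.820225, Gamma_qpq = 0.000000, Gamma_qqq = 0.000000
  tau = 1.000000: gamma = (0.166667, 0.416667), gamma' = (-0.333333, 1.333333); Gamma_ppp = 0.363636, Gamma_ppq = 0.000000, Gamma_pqq = 0.000000, Gamma_qpp = 1.454545, Gamma_qpq = 0.000000, Gamma_qqq = 0.000000
step 0: V^p = -0.1250, V^q = 0.8750
step 1: k1 = (-0.119469, -0.053097), k2 = (-0.133124, -0.074882), k3 = (-0.135215, -0.076059), k4 = (-0.140199, -0.103004); V <- V + (h/6)(k1 + 2k2 + 2k3 + k4): V^p = -0.1692, V^q = 0.8496
step 2: k1 = (-0.139515, -0.102501), k2 = (-0.128329, -0.128329), k3 = (-0.127087, -0.127087), k4 = (-0.098665, -0.142078); V <- V + (h/6)(k1 + 2k2 + 2k3 + k4): V^p = -0.2109, V^q = 0.8076
step 3: k1 = (-0.098315, -0.141574), k2 = (-0.061278, -0.137875), k3 = (-0.059613, -0.134130), k4 = (-0.027967, -0.111866); V <- V + (h/6)(k1 + 2k2 + 2k3 + k4): V^p = -0.2313, V^q = 0.7633


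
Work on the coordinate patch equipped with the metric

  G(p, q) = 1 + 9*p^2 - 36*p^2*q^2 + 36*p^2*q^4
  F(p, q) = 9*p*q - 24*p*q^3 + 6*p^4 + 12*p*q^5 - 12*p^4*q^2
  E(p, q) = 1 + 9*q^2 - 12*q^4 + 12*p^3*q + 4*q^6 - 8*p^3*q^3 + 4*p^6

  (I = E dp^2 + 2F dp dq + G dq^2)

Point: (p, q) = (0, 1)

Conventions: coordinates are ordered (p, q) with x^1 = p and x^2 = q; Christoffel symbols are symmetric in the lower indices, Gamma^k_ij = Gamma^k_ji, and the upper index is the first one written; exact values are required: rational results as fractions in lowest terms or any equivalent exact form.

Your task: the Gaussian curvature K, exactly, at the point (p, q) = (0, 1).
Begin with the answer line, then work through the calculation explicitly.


Answer: K = -9/4

E = 2, F = 0, G = 1, EG - F^2 = 2 at the point
E_p = 0, E_q = -6, F_p = -3, F_q = 0, G_p = 0, G_q = 0
E_qq = -6, F_pq = -3, G_pp = 18
The intrinsic route: Brioschi's K = (det M1 - det M2)/(EG - F^2)^2.
M1 = [[-E_qq/2 + F_pq - G_pp/2, E_p/2, F_p - E_q/2], [F_q - G_p/2, E, F], [G_q/2, F, G]] = [[-9, 0, 0], [0, 2, 0], [0, 0, 1]]; det M1 = -18
M2 = [[0, E_q/2, G_p/2], [E_q/2, E, F], [G_p/2, F, G]] = [[0, -3, 0], [-3, 2, 0], [0, 0, 1]]; det M2 = -9
det M1 - det M2 = -9; K = -9 / (2)^2 = -9/4


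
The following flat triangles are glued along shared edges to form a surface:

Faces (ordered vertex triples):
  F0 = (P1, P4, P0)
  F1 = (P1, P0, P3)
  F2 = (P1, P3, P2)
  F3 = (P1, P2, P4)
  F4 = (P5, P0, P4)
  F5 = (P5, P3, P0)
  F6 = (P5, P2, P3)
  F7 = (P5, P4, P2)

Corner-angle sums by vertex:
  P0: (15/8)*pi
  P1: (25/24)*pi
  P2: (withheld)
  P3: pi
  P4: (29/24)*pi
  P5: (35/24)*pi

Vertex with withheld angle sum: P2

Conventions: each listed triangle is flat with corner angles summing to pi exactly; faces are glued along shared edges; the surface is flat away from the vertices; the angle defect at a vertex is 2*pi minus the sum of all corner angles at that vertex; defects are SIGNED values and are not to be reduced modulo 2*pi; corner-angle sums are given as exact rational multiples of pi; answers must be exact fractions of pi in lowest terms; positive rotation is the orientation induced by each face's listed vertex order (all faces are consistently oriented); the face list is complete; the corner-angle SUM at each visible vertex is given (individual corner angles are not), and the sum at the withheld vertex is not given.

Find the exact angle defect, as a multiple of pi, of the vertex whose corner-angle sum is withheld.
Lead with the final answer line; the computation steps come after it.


Answer: defect(P2) = (7/12)*pi

V = 6, E = 12, F = 8; chi = V - E + F = 2
Gauss-Bonnet: total defect = 2*pi*chi = 4*pi; visible defects sum to (41/12)*pi


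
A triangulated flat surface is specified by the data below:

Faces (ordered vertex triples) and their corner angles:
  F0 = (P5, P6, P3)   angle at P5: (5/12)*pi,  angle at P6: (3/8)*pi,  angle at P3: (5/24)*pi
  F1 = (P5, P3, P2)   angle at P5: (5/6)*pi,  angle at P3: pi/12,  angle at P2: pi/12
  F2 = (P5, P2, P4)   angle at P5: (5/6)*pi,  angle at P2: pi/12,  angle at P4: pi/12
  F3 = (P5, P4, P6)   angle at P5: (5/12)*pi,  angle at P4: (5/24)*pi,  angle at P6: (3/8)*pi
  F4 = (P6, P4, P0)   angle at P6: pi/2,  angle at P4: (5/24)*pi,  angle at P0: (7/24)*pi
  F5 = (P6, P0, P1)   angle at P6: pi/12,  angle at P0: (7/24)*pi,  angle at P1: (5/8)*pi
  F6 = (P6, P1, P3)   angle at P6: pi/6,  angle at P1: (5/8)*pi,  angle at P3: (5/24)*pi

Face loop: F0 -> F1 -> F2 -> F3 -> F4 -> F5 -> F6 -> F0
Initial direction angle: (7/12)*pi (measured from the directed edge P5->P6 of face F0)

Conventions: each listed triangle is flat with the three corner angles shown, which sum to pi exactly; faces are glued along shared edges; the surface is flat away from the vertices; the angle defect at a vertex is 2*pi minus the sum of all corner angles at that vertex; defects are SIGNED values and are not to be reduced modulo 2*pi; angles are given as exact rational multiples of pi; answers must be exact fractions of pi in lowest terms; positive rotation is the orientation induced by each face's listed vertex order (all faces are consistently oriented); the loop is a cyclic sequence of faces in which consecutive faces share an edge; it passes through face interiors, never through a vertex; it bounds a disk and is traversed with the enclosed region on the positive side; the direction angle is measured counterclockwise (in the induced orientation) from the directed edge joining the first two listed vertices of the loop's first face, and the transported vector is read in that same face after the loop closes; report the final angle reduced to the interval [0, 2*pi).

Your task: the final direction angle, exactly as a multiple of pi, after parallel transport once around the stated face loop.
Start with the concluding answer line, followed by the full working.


Answer: final direction angle = (7/12)*pi

enclosed vertex P5: corner angles sum to (5/2)*pi, defect = 2*pi - (5/2)*pi = -pi/2
enclosed vertex P6: corner angles sum to (3/2)*pi, defect = 2*pi - (3/2)*pi = pi/2
final direction = starting direction + enclosed defect total, reduced mod 2*pi (induced orientation)
final angle = (7/12)*pi + 0 = (7/12)*pi (mod 2*pi)


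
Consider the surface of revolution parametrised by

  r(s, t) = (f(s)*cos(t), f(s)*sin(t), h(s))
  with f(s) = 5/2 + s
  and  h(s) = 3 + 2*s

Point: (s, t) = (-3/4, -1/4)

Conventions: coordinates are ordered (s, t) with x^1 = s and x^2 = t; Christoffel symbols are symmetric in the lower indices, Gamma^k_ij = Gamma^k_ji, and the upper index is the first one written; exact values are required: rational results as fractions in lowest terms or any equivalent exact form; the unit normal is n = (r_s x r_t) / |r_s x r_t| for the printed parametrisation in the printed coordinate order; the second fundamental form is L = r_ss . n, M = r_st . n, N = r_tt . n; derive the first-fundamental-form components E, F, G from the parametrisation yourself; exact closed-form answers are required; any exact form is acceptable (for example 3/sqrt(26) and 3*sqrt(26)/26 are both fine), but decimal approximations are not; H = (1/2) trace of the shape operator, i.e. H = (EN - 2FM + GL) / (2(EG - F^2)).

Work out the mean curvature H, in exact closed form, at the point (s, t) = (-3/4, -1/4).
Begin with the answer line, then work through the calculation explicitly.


Answer: H = 4*sqrt(5)/35

f = 7/4, f' = 1, f'' = 0, h' = 2, h'' = 0
E = 5, F = 0, G = 49/16; answer radicand W^2 = 5
unnormalised second-form numerators: l = 0, m = 0, n = 7/2; L = l/sqrt(5), and similarly M = m/sqrt(W^2), N = n/sqrt(W^2)
H = (E*n - 2*F*m + G*l) / (2*(EG - F^2)*sqrt(W^2)); E*n - 2*F*m + G*l = 35/2, EG - F^2 = 245/16, so H = (4/7)/sqrt(5)


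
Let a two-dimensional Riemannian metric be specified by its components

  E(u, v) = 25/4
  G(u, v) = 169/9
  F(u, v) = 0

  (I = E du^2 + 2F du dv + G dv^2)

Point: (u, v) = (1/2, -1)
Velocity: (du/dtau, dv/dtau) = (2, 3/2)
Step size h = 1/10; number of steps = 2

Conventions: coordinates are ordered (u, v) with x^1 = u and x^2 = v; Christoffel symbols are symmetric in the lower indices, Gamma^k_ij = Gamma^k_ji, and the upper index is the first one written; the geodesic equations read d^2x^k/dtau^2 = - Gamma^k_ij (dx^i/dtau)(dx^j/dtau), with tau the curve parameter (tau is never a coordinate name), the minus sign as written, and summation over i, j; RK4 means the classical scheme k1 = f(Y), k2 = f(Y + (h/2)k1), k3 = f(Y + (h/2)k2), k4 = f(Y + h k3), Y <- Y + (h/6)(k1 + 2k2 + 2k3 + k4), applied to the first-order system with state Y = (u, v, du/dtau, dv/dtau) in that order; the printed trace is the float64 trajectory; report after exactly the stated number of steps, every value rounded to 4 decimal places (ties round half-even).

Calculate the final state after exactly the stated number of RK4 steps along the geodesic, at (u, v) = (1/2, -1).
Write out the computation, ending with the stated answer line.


f(Y) = (du/dtau, dv/dtau, -Gamma^u_ij Y'^i Y'^j, -Gamma^v_ij Y'^i Y'^j) with the Gammas evaluated at the stage position; h = 0.100000; intermediate values shown to 6 dp
step 0: u = 0.5000, v = -1.0000, du/dtau = 2.0000, dv/dtau = 1.5000
step 1:
  k1: at (u, v) = (0.500000, -1.000000), (du/dtau, dv/dtau) = (2.000000, 1.500000); Gamma_uuu = 0.000000, Gamma_uuv = 0.000000, Gamma_uvv = 0.000000, Gamma_vuu = 0.000000, Gamma_vuv = 0.000000, Gamma_vvv = 0.000000; k1 = (2.000000, 1.500000, 0.000000, 0.000000)
  k2: at (u, v) = (0.600000, -0.925000), (du/dtau, dv/dtau) = (2.000000, 1.500000); Gamma_uuu = 0.000000, Gamma_uuv = 0.000000, Gamma_uvv = 0.000000, Gamma_vuu = 0.000000, Gamma_vuv = 0.000000, Gamma_vvv = 0.000000; k2 = (2.000000, 1.500000, 0.000000, 0.000000)
  k3: at (u, v) = (0.600000, -0.925000), (du/dtau, dv/dtau) = (2.000000, 1.500000); Gamma_uuu = 0.000000, Gamma_uuv = 0.000000, Gamma_uvv = 0.000000, Gamma_vuu = 0.000000, Gamma_vuv = 0.000000, Gamma_vvv = 0.000000; k3 = (2.000000, 1.500000, 0.000000, 0.000000)
  k4: at (u, v) = (0.700000, -0.850000), (du/dtau, dv/dtau) = (2.000000, 1.500000); Gamma_uuu = 0.000000, Gamma_uuv = 0.000000, Gamma_uvv = 0.000000, Gamma_vuu = 0.000000, Gamma_vuv = 0.000000, Gamma_vvv = 0.000000; k4 = (2.000000, 1.500000, 0.000000, 0.000000)
  Y <- Y + (h/6)(k1 + 2k2 + 2k3 + k4): u = 0.7000, v = -0.8500, du/dtau = 2.0000, dv/dtau = 1.5000
step 2:
  k1: at (u, v) = (0.700000, -0.850000), (du/dtau, dv/dtau) = (2.000000, 1.500000); Gamma_uuu = 0.000000, Gamma_uuv = 0.000000, Gamma_uvv = 0.000000, Gamma_vuu = 0.000000, Gamma_vuv = 0.000000, Gamma_vvv = 0.000000; k1 = (2.000000, 1.500000, 0.000000, 0.000000)
  k2: at (u, v) = (0.800000, -0.775000), (du/dtau, dv/dtau) = (2.000000, 1.500000); Gamma_uuu = 0.000000, Gamma_uuv = 0.000000, Gamma_uvv = 0.000000, Gamma_vuu = 0.000000, Gamma_vuv = 0.000000, Gamma_vvv = 0.000000; k2 = (2.000000, 1.500000, 0.000000, 0.000000)
  k3: at (u, v) = (0.800000, -0.775000), (du/dtau, dv/dtau) = (2.000000, 1.500000); Gamma_uuu = 0.000000, Gamma_uuv = 0.000000, Gamma_uvv = 0.000000, Gamma_vuu = 0.000000, Gamma_vuv = 0.000000, Gamma_vvv = 0.000000; k3 = (2.000000, 1.500000, 0.000000, 0.000000)
  k4: at (u, v) = (0.900000, -0.700000), (du/dtau, dv/dtau) = (2.000000, 1.500000); Gamma_uuu = 0.000000, Gamma_uuv = 0.000000, Gamma_uvv = 0.000000, Gamma_vuu = 0.000000, Gamma_vuv = 0.000000, Gamma_vvv = 0.000000; k4 = (2.000000, 1.500000, 0.000000, 0.000000)
  Y <- Y + (h/6)(k1 + 2k2 + 2k3 + k4): u = 0.9000, v = -0.7000, du/dtau = 2.0000, dv/dtau = 1.5000

Answer: u = 0.9000, v = -0.7000, du/dtau = 2.0000, dv/dtau = 1.5000


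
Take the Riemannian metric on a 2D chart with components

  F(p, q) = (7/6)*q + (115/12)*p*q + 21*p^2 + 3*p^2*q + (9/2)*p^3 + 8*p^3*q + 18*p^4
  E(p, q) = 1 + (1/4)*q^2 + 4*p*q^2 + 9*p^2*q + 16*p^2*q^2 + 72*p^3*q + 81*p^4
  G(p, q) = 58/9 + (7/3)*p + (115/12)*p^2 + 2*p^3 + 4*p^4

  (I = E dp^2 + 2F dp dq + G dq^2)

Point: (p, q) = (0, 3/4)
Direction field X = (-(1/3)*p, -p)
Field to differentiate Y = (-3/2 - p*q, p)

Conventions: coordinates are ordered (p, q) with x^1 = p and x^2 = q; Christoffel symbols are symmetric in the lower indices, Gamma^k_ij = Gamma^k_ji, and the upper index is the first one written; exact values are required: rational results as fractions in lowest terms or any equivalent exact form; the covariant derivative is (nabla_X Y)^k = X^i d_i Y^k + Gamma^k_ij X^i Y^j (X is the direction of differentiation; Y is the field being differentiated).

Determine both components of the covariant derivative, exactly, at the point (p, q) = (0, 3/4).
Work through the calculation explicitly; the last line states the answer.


E = 73/64, F = 7/8, G = 58/9 at the point
E_p = 9/4, E_q = 3/8, F_p = 115/16, F_q = 7/6, G_p = 7/3, G_q = 0
EG - F^2 = 3793/576;  g^inv = (576/3793) * [[58/9, -7/8], [-7/8, 73/64]]
first-kind symbols [ij,l] = (1/2)(d_i g_jl + d_j g_il - d_l g_ij): [pp,p] = E_p/2 = 9/8, [pp,q] = F_p - E_q/2 = 7, [pq,p] = E_q/2 = 3/16, [pq,q] = G_p/2 = 7/6, [qq,p] = F_q - G_p/2 = 0, [qq,q] = G_q/2 = 0
Gamma^p_ij = (G*[ij,p] - F*[ij,q])/(EG - F^2), Gamma^q_ij = (E*[ij,q] - F*[ij,p])/(EG - F^2)
Gamma_ppp = 648/3793, Gamma_ppq = 108/3793, Gamma_pqq = 0, Gamma_qpp = 4032/3793, Gamma_qpq = 672/3793, Gamma_qqq = 0
X = (0, 0), Y = (-3/2, 0) at the point

Answer: (nabla_X Y)^p = 0, (nabla_X Y)^q = 0


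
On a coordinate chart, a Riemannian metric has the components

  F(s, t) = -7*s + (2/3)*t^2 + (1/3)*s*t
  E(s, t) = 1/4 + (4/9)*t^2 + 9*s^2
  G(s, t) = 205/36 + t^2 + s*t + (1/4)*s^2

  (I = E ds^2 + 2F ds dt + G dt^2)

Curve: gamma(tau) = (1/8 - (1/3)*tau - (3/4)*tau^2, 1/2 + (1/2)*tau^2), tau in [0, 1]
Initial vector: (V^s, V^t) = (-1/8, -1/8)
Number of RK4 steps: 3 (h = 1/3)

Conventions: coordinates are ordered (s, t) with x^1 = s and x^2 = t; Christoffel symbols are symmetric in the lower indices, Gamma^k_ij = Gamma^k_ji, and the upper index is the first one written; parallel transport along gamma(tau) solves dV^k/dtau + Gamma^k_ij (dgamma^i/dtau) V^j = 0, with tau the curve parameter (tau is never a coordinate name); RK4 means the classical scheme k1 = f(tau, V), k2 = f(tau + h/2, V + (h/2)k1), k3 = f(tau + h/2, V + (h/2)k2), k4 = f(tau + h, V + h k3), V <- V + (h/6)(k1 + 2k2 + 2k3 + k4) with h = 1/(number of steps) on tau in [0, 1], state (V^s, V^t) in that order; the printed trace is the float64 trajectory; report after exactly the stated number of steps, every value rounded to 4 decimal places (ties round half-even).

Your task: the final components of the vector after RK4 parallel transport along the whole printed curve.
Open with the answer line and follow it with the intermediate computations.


Answer: V^s = -0.1172, V^t = 0.0289

gamma'(tau) = (-1/3 - (3/2)*tau, tau); f(tau, V)^k = -Gamma^k_ij(gamma(tau)) gamma'^i(tau) V^j; h = 1/3; intermediate values shown to 6 dp
curve data and Christoffel symbols at the stage parameters:
  tau = 0.000000: gamma = (0.125000, 0.500000), gamma' = (-0.333333, 0.000000); Gamma_sss = 0.751616, Gamma_sst = 0.601251, Gamma_stt = 1.161469, Gamma_tss = -1.087836, Gamma_tst = 0.115559, Gamma_ttt = 0.226425
  tau = 0.166667: gamma = (0.048611, 0.513889), gamma' = (-0.583333, 0.166667); Gamma_sss = 0.659558, Gamma_sst = 0.612118, Gamma_stt = 1.160533, Gamma_tss = -1.162126, Gamma_tst = 0.060915, Gamma_ttt = 0.120171
  tau = 0.333333: gamma = (-0.069444, 0.555556), gamma' = (-0.833333, 0.333333); Gamma_sss = 0.505983, Gamma_sst = 0.614995, Gamma_stt = 1.126249, Gamma_tss = -1.241310, Gamma_tst = -0.026346, Gamma_ttt = -0.040884
  tau = 0.500000: gamma = (-0.229167, 0.625000), gamma' = (-1.083333, 0.500000); Gamma_sss = 0.275950, Gamma_sst = 0.584621, Gamma_stt = 1.011855, Gamma_tss = -1.271342, Gamma_tst = -0.135510, Gamma_ttt = -0.223001
  tau = 0.666667: gamma = (-0.430556, 0.722222), gamma' = (-1.333333, 0.666667); Gamma_sss = 0.002491, Gamma_sst = 0.496910, Gamma_stt = 0.786573, Gamma_tss = -1.191034, Gamma_tst = -0.229432, Gamma_ttt = -0.345411
  tau = 0.833333: gamma = (-0.673611, 0.847222), gamma' = (-1.583333, 0.833333); Gamma_sss = -0.226843, Gamma_sst = 0.361354, Gamma_stt = 0.492661, Gamma_tss = -1.000695, Gamma_tst = -0.260766, Gamma_ttt = -0.328238
  tau = 1.000000: gamma = (-0.958333, 1.000000), gamma' = (-1.833333, 1.000000); Gamma_sss = -0.348941, Gamma_sst = 0.221670, Gamma_stt = 0.223354, Gamma_tss = -0.779310, Gamma_tst = -0.218513, Gamma_ttt = -0.176853
step 0: V^s = -0.1250, V^t = -0.1250
step 1: k1 = (-0.056369, 0.040512), k2 = (-0.057347, 0.090638), k3 = (-0.056026, 0.090880), k4 = (-0.044110, 0.148148); V <- V + (h/6)(k1 + 2k2 + 2k3 + k4): V^s = -0.1432, V^t = -0.0944
step 2: k1 = (-0.043954, 0.147636), k2 = (-0.009885, 0.199553), k3 = (-0.008745, 0.191812), k4 = (0.043710, 0.211959); V <- V + (h/6)(k1 + 2k2 + 2k3 + k4): V^s = -0.1453, V^t = -0.0309
step 3: k1 = (0.043372, 0.210801), k2 = (0.091830, 0.188119), k3 = (0.085886, 0.177604), k4 = (0.105651, 0.134818); V <- V + (h/6)(k1 + 2k2 + 2k3 + k4): V^s = -0.1172, V^t = 0.0289


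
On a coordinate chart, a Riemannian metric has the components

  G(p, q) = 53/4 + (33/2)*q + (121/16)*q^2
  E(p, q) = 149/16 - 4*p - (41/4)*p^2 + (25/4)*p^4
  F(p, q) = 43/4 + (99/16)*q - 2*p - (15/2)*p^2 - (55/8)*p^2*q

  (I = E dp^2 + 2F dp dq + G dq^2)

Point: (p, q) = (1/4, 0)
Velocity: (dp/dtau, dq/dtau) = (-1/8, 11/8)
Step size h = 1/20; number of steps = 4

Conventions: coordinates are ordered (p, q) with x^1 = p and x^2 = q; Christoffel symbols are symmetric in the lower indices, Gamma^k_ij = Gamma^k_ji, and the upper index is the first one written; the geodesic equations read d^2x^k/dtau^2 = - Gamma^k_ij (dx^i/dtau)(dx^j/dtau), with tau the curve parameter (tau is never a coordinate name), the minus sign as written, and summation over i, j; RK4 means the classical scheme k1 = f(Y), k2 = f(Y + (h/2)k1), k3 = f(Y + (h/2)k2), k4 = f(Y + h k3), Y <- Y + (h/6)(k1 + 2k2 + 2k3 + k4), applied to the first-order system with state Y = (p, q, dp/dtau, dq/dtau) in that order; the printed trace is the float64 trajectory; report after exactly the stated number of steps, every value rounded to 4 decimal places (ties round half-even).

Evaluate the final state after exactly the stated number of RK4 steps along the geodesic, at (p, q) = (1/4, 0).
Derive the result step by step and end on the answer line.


f(Y) = (dp/dtau, dq/dtau, -Gamma^p_ij Y'^i Y'^j, -Gamma^q_ij Y'^i Y'^j) with the Gammas evaluated at the stage position; h = 0.050000; intermediate values shown to 6 dp
step 0: p = 0.2500, q = 0.0000, dp/dtau = -0.1250, dq/dtau = 1.3750
step 1:
  k1: at (p, q) = (0.250000, 0.000000), (dp/dtau, dq/dtau) = (-0.125000, 1.375000); Gamma_ppp = -0.257505, Gamma_ppq = 0.000000, Gamma_pqq = -0.698764, Gamma_qpp = -0.243870, Gamma_qpq = 0.000000, Gamma_qqq = 1.138475; k1 = (-0.125000, 1.375000, 1.325125, -2.148618)
  k2: at (p, q) = (0.246875, 0.034375), (dp/dtau, dq/dtau) = (-0.091872, 1.321285); Gamma_ppp = -0.271332, Gamma_ppq = 0.000000, Gamma_pqq = -0.778362, Gamma_qpp = -0.224733, Gamma_qpq = 0.000000, Gamma_qqq = 1.178319; k2 = (-0.091872, 1.321285, 1.361150, -2.055205)
  k3: at (p, q) = (0.247703, 0.033032), (dp/dtau, dq/dtau) = (-0.090971, 1.323620); Gamma_ppp = -0.269764, Gamma_ppq = 0.000000, Gamma_pqq = -0.775641, Gamma_qpp = -0.227083, Gamma_qpq = 0.000000, Gamma_qqq = 1.176857; k3 = (-0.090971, 1.323620, 1.361133, -2.059938)
  k4: at (p, q) = (0.245451, 0.066181), (dp/dtau, dq/dtau) = (-0.056943, 1.272003); Gamma_ppp = -0.283115, Gamma_ppq = 0.000000, Gamma_pqq = -0.835872, Gamma_qpp = -0.210112, Gamma_qpq = 0.000000, Gamma_qqq = 1.201206; k4 = (-0.056943, 1.272003, 1.353352, -1.942860)
  Y <- Y + (h/6)(k1 + 2k2 + 2k3 + k4): p = 0.2454, q = 0.0661, dp/dtau = -0.0573, dq/dtau = 1.2723
step 2:
  k1: at (p, q) = (0.245436, 0.066140), (dp/dtau, dq/dtau) = (-0.057308, 1.272319); Gamma_ppp = -0.283125, Gamma_ppq = 0.000000, Gamma_pqq = -0.835806, Gamma_qpp = -0.210092, Gamma_qpq = 0.000000, Gamma_qqq = 1.201189; k1 = (-0.057308, 1.272319, 1.353928, -1.943789)
  k2: at (p, q) = (0.244004, 0.097948), (dp/dtau, dq/dtau) = (-0.023460, 1.223724); Gamma_ppp = -0.295346, Gamma_ppq = 0.000000, Gamma_pqq = -0.879821, Gamma_qpp = -0.195637, Gamma_qpq = 0.000000, Gamma_qqq = 1.213260; k2 = (-0.023460, 1.223724, 1.317695, -1.816750)
  k3: at (p, q) = (0.244850, 0.096733), (dp/dtau, dq/dtau) = (-0.024366, 1.226900); Gamma_ppp = -0.293620, Gamma_ppq = 0.000000, Gamma_pqq = -0.878407, Gamma_qpp = -0.198016, Gamma_qpq = 0.000000, Gamma_qqq = 1.212724; k3 = (-0.024366, 1.226900, 1.322426, -1.825376)
  k4: at (p, q) = (0.244218, 0.127485), (dp/dtau, dq/dtau) = (0.008813, 1.181050); Gamma_ppp = -0.304272, Gamma_ppq = 0.000000, Gamma_pqq = -0.910421, Gamma_qpp = -0.186158, Gamma_qpq = 0.000000, Gamma_qqq = 1.216029; k4 = (0.008813, 1.181050, 1.269951, -1.696198)
  Y <- Y + (h/6)(k1 + 2k2 + 2k3 + k4): p = 0.2442, q = 0.1274, dp/dtau = 0.0086, dq/dtau = 1.1813
step 3:
  k1: at (p, q) = (0.244235, 0.127429), (dp/dtau, dq/dtau) = (0.008560, 1.181283); Gamma_ppp = -0.304226, Gamma_ppq = 0.000000, Gamma_pqq = -0.910373, Gamma_qpp = -0.186216, Gamma_qpq = 0.000000, Gamma_qqq = 1.216025; k1 = (0.008560, 1.181283, 1.270384, -1.696864)
  k2: at (p, q) = (0.244449, 0.156961), (dp/dtau, dq/dtau) = (0.040319, 1.138862); Gamma_ppp = -0.312957, Gamma_ppq = 0.000000, Gamma_pqq = -0.932552, Gamma_qpp = -0.177181, Gamma_qpq = 0.000000, Gamma_qqq = 1.212620; k2 = (0.040319, 1.138862, 1.210035, -1.572487)
  k3: at (p, q) = (0.245243, 0.155900), (dp/dtau, dq/dtau) = (0.038811, 1.141971); Gamma_ppp = -0.311307, Gamma_ppq = 0.000000, Gamma_pqq = -0.931955, Gamma_qpp = -0.179350, Gamma_qpq = 0.000000, Gamma_qqq = 1.212591; k3 = (0.038811, 1.141971, 1.215829, -1.581068)
  k4: at (p, q) = (0.246176, 0.184527), (dp/dtau, dq/dtau) = (0.069351, 1.102230); Gamma_ppp = -0.318276, Gamma_ppq = 0.000000, Gamma_pqq = -0.946984, Gamma_qpp = -0.172679, Gamma_qpq = 0.000000, Gamma_qqq = 1.204511; k4 = (0.069351, 1.102230, 1.152031, -1.462543)
  Y <- Y + (h/6)(k1 + 2k2 + 2k3 + k4): p = 0.2462, q = 0.1845, dp/dtau = 0.0692, dq/dtau = 1.1024
step 4:
  k1: at (p, q) = (0.246203, 0.184472), (dp/dtau, dq/dtau) = (0.069178, 1.102396); Gamma_ppp = -0.318213, Gamma_ppq = 0.000000, Gamma_pqq = -0.946963, Gamma_qpp = -0.172759, Gamma_qpq = 0.000000, Gamma_qqq = 1.204522; k1 = (0.069178, 1.102396, 1.152345, -1.463000)
  k2: at (p, q) = (0.247933, 0.212032), (dp/dtau, dq/dtau) = (0.097986, 1.065821); Gamma_ppp = -0.323210, Gamma_ppq = 0.000000, Gamma_pqq = -0.956234, Gamma_qpp = -0.168623, Gamma_qpq = 0.000000, Gamma_qqq = 1.193014; k2 = (0.097986, 1.065821, 1.089360, -1.353613)
  k3: at (p, q) = (0.248653, 0.211117), (dp/dtau, dq/dtau) = (0.096412, 1.068555); Gamma_ppp = -0.321723, Gamma_ppq = 0.000000, Gamma_pqq = -0.956094, Gamma_qpp = -0.170521, Gamma_qpq = 0.000000, Gamma_qqq = 1.193222; k3 = (0.096412, 1.068555, 1.094669, -1.360848)
  k4: at (p, q) = (0.251024, 0.237899), (dp/dtau, dq/dtau) = (0.123911, 1.034353); Gamma_ppp = -0.325111, Gamma_ppq = 0.000000, Gamma_pqq = -0.961182, Gamma_qpp = -0.168340, Gamma_qpq = 0.000000, Gamma_qqq = 1.179367; k4 = (0.123911, 1.034353, 1.033348, -1.259205)
  Y <- Y + (h/6)(k1 + 2k2 + 2k3 + k4): p = 0.2511, q = 0.2379, dp/dtau = 0.1238, dq/dtau = 1.0345

Answer: p = 0.2511, q = 0.2379, dp/dtau = 0.1238, dq/dtau = 1.0345


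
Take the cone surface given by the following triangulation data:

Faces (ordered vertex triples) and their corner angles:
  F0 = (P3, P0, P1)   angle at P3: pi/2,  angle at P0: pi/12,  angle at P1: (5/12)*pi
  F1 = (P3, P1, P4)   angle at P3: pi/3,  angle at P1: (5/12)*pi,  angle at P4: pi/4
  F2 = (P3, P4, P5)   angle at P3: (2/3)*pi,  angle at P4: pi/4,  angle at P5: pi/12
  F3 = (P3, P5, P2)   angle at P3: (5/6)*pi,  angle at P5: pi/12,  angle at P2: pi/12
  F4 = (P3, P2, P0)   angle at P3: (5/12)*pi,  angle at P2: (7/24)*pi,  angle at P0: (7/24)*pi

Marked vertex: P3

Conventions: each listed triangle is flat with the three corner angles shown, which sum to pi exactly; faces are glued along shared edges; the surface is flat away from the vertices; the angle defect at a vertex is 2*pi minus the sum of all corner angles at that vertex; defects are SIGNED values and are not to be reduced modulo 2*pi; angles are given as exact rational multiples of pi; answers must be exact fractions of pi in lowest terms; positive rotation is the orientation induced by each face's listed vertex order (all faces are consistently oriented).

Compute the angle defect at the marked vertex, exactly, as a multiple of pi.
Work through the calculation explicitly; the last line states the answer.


Sum of corner angles at P3: (11/4)*pi
defect = 2*pi - (11/4)*pi

Answer: defect(P3) = (-3/4)*pi


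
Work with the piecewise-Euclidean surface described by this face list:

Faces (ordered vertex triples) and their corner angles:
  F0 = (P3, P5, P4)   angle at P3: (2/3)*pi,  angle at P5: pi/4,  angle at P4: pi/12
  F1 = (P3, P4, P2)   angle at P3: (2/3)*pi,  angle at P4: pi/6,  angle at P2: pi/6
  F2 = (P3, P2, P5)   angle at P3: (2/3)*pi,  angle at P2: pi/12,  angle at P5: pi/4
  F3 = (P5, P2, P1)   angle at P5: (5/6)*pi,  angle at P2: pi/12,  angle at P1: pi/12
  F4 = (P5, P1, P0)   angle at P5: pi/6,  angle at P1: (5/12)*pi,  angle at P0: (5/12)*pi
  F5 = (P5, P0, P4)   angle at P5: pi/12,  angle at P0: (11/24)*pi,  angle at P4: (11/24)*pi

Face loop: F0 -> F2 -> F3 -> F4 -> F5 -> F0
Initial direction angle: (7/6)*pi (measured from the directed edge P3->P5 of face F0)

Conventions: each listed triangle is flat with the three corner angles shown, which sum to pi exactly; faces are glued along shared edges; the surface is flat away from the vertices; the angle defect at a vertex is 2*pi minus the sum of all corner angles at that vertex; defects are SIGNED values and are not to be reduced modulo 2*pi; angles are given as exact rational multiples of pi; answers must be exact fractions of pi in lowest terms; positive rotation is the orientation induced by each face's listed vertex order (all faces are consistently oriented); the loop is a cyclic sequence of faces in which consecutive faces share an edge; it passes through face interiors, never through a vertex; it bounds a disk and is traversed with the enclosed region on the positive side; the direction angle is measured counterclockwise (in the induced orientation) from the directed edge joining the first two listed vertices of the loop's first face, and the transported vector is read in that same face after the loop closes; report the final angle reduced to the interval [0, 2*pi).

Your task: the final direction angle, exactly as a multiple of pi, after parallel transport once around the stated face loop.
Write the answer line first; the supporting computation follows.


Answer: final direction angle = (19/12)*pi

enclosed vertex P5: corner angles sum to (19/12)*pi, defect = 2*pi - (19/12)*pi = (5/12)*pi
holonomy = initial angle + sum of enclosed defects (mod 2*pi), positive in the induced orientation
final angle = (7/6)*pi + (5/12)*pi = (19/12)*pi (mod 2*pi)


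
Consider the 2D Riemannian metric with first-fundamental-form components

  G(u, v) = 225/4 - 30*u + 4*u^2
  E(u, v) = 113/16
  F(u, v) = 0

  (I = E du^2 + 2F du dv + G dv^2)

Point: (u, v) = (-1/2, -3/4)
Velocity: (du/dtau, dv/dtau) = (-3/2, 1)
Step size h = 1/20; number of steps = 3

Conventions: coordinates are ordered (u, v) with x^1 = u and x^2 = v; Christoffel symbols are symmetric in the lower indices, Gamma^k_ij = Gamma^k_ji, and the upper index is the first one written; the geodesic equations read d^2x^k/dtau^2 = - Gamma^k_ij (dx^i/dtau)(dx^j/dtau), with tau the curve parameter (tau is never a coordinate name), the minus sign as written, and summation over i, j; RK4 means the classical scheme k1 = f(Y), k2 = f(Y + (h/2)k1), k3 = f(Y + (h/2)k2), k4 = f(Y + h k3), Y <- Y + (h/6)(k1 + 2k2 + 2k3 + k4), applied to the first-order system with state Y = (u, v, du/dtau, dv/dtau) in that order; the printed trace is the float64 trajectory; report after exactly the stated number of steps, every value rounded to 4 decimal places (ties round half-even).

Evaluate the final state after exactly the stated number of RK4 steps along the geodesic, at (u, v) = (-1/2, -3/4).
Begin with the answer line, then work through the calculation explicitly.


Answer: u = -0.7506, v = -0.6081, du/dtau = -1.8324, dv/dtau = 0.8917

f(Y) = (du/dtau, dv/dtau, -Gamma^u_ij Y'^i Y'^j, -Gamma^v_ij Y'^i Y'^j) with the Gammas evaluated at the stage position; h = 0.050000; intermediate values shown to 6 dp
step 0: u = -0.5000, v = -0.7500, du/dtau = -1.5000, dv/dtau = 1.0000
step 1:
  k1: at (u, v) = (-0.500000, -0.750000), (du/dtau, dv/dtau) = (-1.500000, 1.000000); Gamma_uuu = 0.000000, Gamma_uuv = 0.000000, Gamma_uvv = 2.407080, Gamma_vuu = 0.000000, Gamma_vuv = -0.235294, Gamma_vvv = 0.000000; k1 = (-1.500000, 1.000000, -2.407080, -0.705882)
  k2: at (u, v) = (-0.537500, -0.725000), (du/dtau, dv/dtau) = (-1.560177, 0.982353); Gamma_uuu = 0.000000, Gamma_uuv = 0.000000, Gamma_uvv = 2.428319, Gamma_vuu = 0.000000, Gamma_vuv = -0.233236, Gamma_vvv = 0.000000; k2 = (-1.560177, 0.982353, -2.343369, -0.714936)
  k3: at (u, v) = (-0.539004, -0.725441), (du/dtau, dv/dtau) = (-1.558584, 0.982127); Gamma_uuu = 0.000000, Gamma_uuv = 0.000000, Gamma_uvv = 2.429171, Gamma_vuu = 0.000000, Gamma_vuv = -0.233154, Gamma_vvv = 0.000000; k3 = (-1.558584, 0.982127, -2.343112, -0.713791)
  k4: at (u, v) = (-0.577929, -0.700894), (du/dtau, dv/dtau) = (-1.617156, 0.964310); Gamma_uuu = 0.000000, Gamma_uuv = 0.000000, Gamma_uvv = 2.451217, Gamma_vuu = 0.000000, Gamma_vuv = -0.231057, Gamma_vvv = 0.000000; k4 = (-1.617156, 0.964310, -2.279373, -0.720640)
  Y <- Y + (h/6)(k1 + 2k2 + 2k3 + k4): u = -0.5780, v = -0.7009, du/dtau = -1.6172, dv/dtau = 0.9643
step 2:
  k1: at (u, v) = (-0.577956, -0.700889), (du/dtau, dv/dtau) = (-1.617162, 0.964300); Gamma_uuu = 0.000000, Gamma_uuv = 0.000000, Gamma_uvv = 2.451232, Gamma_vuu = 0.000000, Gamma_vuv = -0.231056, Gamma_vvv = 0.000000; k1 = (-1.617162, 0.964300, -2.279339, -0.720631)
  k2: at (u, v) = (-0.618385, -0.676782), (du/dtau, dv/dtau) = (-1.674145, 0.946284); Gamma_uuu = 0.000000, Gamma_uuv = 0.000000, Gamma_uvv = 2.474129, Gamma_vuu = 0.000000, Gamma_vuv = -0.228918, Gamma_vvv = 0.000000; k2 = (-1.674145, 0.946284, -2.215470, -0.725310)
  k3: at (u, v) = (-0.619809, -0.677232), (du/dtau, dv/dtau) = (-1.672549, 0.946167); Gamma_uuu = 0.000000, Gamma_uuv = 0.000000, Gamma_uvv = 2.474936, Gamma_vuu = 0.000000, Gamma_vuv = -0.228843, Gamma_vvv = 0.000000; k3 = (-1.672549, 0.946167, -2.215644, -0.724293)
  k4: at (u, v) = (-0.661583, -0.653581), (du/dtau, dv/dtau) = (-1.727944, 0.928086); Gamma_uuu = 0.000000, Gamma_uuv = 0.000000, Gamma_uvv = 2.498596, Gamma_vuu = 0.000000, Gamma_vuv = -0.226676, Gamma_vvv = 0.000000; k4 = (-1.727944, 0.928086, -2.152147, -0.727031)
  Y <- Y + (h/6)(k1 + 2k2 + 2k3 + k4): u = -0.6616, v = -0.6536, du/dtau = -1.7279, dv/dtau = 0.9281
step 3:
  k1: at (u, v) = (-0.661610, -0.653579), (du/dtau, dv/dtau) = (-1.727943, 0.928076); Gamma_uuu = 0.000000, Gamma_uuv = 0.000000, Gamma_uvv = 2.498611, Gamma_vuu = 0.000000, Gamma_vuv = -0.226675, Gamma_vvv = 0.000000; k1 = (-1.727943, 0.928076, -2.152117, -0.727019)
  k2: at (u, v) = (-0.704808, -0.630377), (du/dtau, dv/dtau) = (-1.781746, 0.909901); Gamma_uuu = 0.000000, Gamma_uuv = 0.000000, Gamma_uvv = 2.523077, Gamma_vuu = 0.000000, Gamma_vuv = -0.224477, Gamma_vvv = 0.000000; k2 = (-1.781746, 0.909901, -2.088905, -0.727848)
  k3: at (u, v) = (-0.706153, -0.630831), (du/dtau, dv/dtau) = (-1.780165, 0.909880); Gamma_uuu = 0.000000, Gamma_uuv = 0.000000, Gamma_uvv = 2.523839, Gamma_vuu = 0.000000, Gamma_vuv = -0.224409, Gamma_vvv = 0.000000; k3 = (-1.780165, 0.909880, -2.089440, -0.726966)
  k4: at (u, v) = (-0.750618, -0.608085), (du/dtau, dv/dtau) = (-1.832415, 0.891728); Gamma_uuu = 0.000000, Gamma_uuv = 0.000000, Gamma_uvv = 2.549023, Gamma_vuu = 0.000000, Gamma_vuv = -0.222192, Gamma_vvv = 0.000000; k4 = (-1.832415, 0.891728, -2.026929, -0.726129)
  Y <- Y + (h/6)(k1 + 2k2 + 2k3 + k4): u = -0.7506, v = -0.6081, du/dtau = -1.8324, dv/dtau = 0.8917


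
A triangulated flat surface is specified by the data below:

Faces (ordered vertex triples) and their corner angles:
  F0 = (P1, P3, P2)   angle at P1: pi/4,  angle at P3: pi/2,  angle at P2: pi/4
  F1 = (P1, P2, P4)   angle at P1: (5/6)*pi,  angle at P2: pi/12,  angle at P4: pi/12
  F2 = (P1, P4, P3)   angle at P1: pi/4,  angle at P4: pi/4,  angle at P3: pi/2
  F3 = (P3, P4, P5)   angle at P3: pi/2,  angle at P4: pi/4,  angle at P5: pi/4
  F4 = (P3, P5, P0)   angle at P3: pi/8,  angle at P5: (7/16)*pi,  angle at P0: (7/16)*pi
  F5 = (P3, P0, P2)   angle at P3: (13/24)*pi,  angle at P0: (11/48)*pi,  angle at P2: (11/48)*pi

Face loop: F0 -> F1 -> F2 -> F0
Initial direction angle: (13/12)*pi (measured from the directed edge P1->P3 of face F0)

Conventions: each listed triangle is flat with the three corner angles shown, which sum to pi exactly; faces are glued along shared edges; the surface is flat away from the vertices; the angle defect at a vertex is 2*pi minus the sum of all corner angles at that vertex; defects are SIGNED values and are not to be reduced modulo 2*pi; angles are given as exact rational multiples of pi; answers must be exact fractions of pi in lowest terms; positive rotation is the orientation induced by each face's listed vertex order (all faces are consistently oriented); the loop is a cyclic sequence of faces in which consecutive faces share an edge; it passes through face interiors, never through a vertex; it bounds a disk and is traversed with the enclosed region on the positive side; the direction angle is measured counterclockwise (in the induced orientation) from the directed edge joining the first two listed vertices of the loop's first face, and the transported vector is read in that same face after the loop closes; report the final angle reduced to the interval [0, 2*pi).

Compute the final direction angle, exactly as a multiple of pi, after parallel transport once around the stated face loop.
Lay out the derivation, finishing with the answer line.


enclosed vertex P1: corner angles sum to (4/3)*pi, defect = 2*pi - (4/3)*pi = (2/3)*pi
adding the enclosed defects to the starting angle (mod 2*pi, induced orientation) gives the holonomy
final angle = (13/12)*pi + (2/3)*pi = (7/4)*pi (mod 2*pi)

Answer: final direction angle = (7/4)*pi


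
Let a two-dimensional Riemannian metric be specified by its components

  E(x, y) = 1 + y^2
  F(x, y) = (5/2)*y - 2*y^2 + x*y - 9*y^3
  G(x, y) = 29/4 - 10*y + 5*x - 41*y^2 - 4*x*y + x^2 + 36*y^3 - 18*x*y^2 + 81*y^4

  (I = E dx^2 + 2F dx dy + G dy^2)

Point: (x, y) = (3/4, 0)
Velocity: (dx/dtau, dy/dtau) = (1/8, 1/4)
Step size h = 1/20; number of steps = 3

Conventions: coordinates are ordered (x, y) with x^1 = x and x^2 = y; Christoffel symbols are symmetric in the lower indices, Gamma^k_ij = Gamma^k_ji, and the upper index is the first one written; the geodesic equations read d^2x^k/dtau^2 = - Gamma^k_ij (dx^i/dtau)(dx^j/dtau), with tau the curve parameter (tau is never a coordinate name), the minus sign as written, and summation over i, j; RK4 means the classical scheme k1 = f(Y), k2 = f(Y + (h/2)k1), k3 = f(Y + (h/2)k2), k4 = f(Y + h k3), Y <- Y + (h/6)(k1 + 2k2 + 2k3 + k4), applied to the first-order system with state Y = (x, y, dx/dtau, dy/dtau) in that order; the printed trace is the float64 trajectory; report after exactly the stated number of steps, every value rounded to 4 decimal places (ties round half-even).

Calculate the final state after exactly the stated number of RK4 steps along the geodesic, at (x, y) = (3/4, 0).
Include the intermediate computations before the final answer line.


f(Y) = (dx/dtau, dy/dtau, -Gamma^x_ij Y'^i Y'^j, -Gamma^y_ij Y'^i Y'^j) with the Gammas evaluated at the stage position; h = 0.050000; intermediate values shown to 6 dp
step 0: x = 0.7500, y = 0.0000, dx/dtau = 0.1250, dy/dtau = 0.2500
step 1:
  k1: at (x, y) = (0.750000, 0.000000), (dx/dtau, dy/dtau) = (0.125000, 0.250000); Gamma_xxx = 0.000000, Gamma_xxy = 0.000000, Gamma_xyy = 0.000000, Gamma_yxx = 0.000000, Gamma_yxy = 0.281081, Gamma_yyy = -0.562162; k1 = (0.125000, 0.250000, 0.000000, 0.017568)
  k2: at (x, y) = (0.753125, 0.006250), (dx/dtau, dy/dtau) = (0.125000, 0.250439); Gamma_xxx = 0.000000, Gamma_xxy = 0.000544, Gamma_xyy = -0.001148, Gamma_yxx = 0.000000, Gamma_yxy = 0.281777, Gamma_yyy = -0.595255; k2 = (0.125000, 0.250439, 0.000038, 0.019692)
  k3: at (x, y) = (0.753125, 0.006261), (dx/dtau, dy/dtau) = (0.125001, 0.250492); Gamma_xxx = 0.000000, Gamma_xxy = 0.000544, Gamma_xyy = -0.001150, Gamma_yxx = 0.000000, Gamma_yxy = 0.281779, Gamma_yyy = -0.595314; k3 = (0.125001, 0.250492, 0.000038, 0.019708)
  k4: at (x, y) = (0.756250, 0.012525), (dx/dtau, dy/dtau) = (0.125002, 0.250985); Gamma_xxx = 0.000000, Gamma_xxy = 0.001096, Gamma_xyy = -0.002438, Gamma_yxx = 0.000000, Gamma_yxy = 0.282529, Gamma_yyy = -0.628753; k4 = (0.125002, 0.250985, 0.000085, 0.021880)
  Y <- Y + (h/6)(k1 + 2k2 + 2k3 + k4): x = 0.7563, y = 0.0125, dx/dtau = 0.1250, dy/dtau = 0.2510
step 2:
  k1: at (x, y) = (0.756250, 0.012524), (dx/dtau, dy/dtau) = (0.125002, 0.250985); Gamma_xxx = 0.000000, Gamma_xxy = 0.001096, Gamma_xyy = -0.002438, Gamma_yxx = 0.000000, Gamma_yxy = 0.282529, Gamma_yyy = -0.628748; k1 = (0.125002, 0.250985, 0.000085, 0.021879)
  k2: at (x, y) = (0.759375, 0.018798), (dx/dtau, dy/dtau) = (0.125004, 0.251532); Gamma_xxx = 0.000000, Gamma_xxy = 0.001655, Gamma_xyy = -0.003870, Gamma_yxx = 0.000000, Gamma_yxy = 0.283334, Gamma_yyy = -0.662540; k2 = (0.125004, 0.251532, 0.000141, 0.024100)
  k3: at (x, y) = (0.759375, 0.018812), (dx/dtau, dy/dtau) = (0.125005, 0.251588); Gamma_xxx = 0.000000, Gamma_xxy = 0.001656, Gamma_xyy = -0.003873, Gamma_yxx = 0.000000, Gamma_yxy = 0.283336, Gamma_yyy = -0.662615; k3 = (0.125005, 0.251588, 0.000141, 0.024119)
  k4: at (x, y) = (0.762500, 0.025103), (dx/dtau, dy/dtau) = (0.125009, 0.252191); Gamma_xxx = 0.000000, Gamma_xxy = 0.002225, Gamma_xyy = -0.005455, Gamma_yxx = 0.000000, Gamma_yxy = 0.284198, Gamma_yyy = -0.696813; k4 = (0.125009, 0.252191, 0.000207, 0.026398)
  Y <- Y + (h/6)(k1 + 2k2 + 2k3 + k4): x = 0.7625, y = 0.0251, dx/dtau = 0.1250, dy/dtau = 0.2522
step 3:
  k1: at (x, y) = (0.762500, 0.025102), (dx/dtau, dy/dtau) = (0.125009, 0.252191); Gamma_xxx = 0.000000, Gamma_xxy = 0.002225, Gamma_xyy = -0.005455, Gamma_yxx = 0.000000, Gamma_yxy = 0.284198, Gamma_yyy = -0.696808; k1 = (0.125009, 0.252191, 0.000207, 0.026398)
  k2: at (x, y) = (0.765626, 0.031407), (dx/dtau, dy/dtau) = (0.125014, 0.252851); Gamma_xxx = 0.000000, Gamma_xxy = 0.002804, Gamma_xyy = -0.007192, Gamma_yxx = 0.000000, Gamma_yxy = 0.285117, Gamma_yyy = -0.731417; k2 = (0.125014, 0.252851, 0.000283, 0.028737)
  k3: at (x, y) = (0.765626, 0.031423), (dx/dtau, dy/dtau) = (0.125016, 0.252910); Gamma_xxx = 0.000000, Gamma_xxy = 0.002805, Gamma_xyy = -0.007197, Gamma_yxx = 0.000000, Gamma_yxy = 0.285120, Gamma_yyy = -0.731510; k3 = (0.125016, 0.252910, 0.000283, 0.028760)
  k4: at (x, y) = (0.768751, 0.037748), (dx/dtau, dy/dtau) = (0.125023, 0.253629); Gamma_xxx = 0.000000, Gamma_xxy = 0.003396, Gamma_xyy = -0.009098, Gamma_yxx = 0.000000, Gamma_yxy = 0.286098, Gamma_yyy = -0.766589; k4 = (0.125023, 0.253629, 0.000370, 0.031169)
  Y <- Y + (h/6)(k1 + 2k2 + 2k3 + k4): x = 0.7688, y = 0.0377, dx/dtau = 0.1250, dy/dtau = 0.2536

Answer: x = 0.7688, y = 0.0377, dx/dtau = 0.1250, dy/dtau = 0.2536
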